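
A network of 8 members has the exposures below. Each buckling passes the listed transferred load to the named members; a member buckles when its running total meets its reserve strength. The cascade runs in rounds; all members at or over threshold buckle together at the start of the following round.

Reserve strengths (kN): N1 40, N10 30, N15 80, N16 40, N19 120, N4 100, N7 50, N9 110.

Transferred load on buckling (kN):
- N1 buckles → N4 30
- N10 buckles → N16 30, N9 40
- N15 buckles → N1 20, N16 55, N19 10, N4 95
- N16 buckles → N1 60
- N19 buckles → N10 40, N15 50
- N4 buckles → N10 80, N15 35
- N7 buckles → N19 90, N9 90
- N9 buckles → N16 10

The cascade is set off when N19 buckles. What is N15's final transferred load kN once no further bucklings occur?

Round 1 — N19 buckles (initial).
  N10: +40 → 40 ≥ 30
  N15: +50 → 50 < 80
Round 2 — N10 buckles.
  N16: +30 → 30 < 40
  N9: +40 → 40 < 110
No further bucklings.

50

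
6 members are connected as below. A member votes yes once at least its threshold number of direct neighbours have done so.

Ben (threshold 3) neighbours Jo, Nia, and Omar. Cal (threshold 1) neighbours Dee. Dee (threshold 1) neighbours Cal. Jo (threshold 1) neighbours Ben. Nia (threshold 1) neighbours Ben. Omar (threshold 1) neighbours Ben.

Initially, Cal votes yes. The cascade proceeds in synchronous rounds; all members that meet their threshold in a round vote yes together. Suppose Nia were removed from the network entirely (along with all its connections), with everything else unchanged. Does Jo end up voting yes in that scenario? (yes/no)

With Nia removed:
Round 1 — Cal votes yes (initial).
Round 2 — checking thresholds:
  Dee: 1 of 1 neighbours ≥ 1, votes yes.
Round 3 — no new yes votes; cascade stops.

no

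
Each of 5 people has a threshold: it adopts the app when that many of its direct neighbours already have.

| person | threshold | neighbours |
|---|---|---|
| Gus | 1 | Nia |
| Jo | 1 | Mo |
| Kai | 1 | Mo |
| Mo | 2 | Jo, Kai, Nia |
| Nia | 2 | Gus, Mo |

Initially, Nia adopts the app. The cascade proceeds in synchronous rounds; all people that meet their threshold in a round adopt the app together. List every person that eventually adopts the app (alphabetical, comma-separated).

Gus, Nia

Round 1 — Nia adopts the app (initial).
Round 2 — checking thresholds:
  Gus: 1 of 1 neighbours ≥ 1, adopts the app.
  Mo: 1 of 3 neighbours < 2, not yet.
Round 3 — no new adoptions; cascade stops.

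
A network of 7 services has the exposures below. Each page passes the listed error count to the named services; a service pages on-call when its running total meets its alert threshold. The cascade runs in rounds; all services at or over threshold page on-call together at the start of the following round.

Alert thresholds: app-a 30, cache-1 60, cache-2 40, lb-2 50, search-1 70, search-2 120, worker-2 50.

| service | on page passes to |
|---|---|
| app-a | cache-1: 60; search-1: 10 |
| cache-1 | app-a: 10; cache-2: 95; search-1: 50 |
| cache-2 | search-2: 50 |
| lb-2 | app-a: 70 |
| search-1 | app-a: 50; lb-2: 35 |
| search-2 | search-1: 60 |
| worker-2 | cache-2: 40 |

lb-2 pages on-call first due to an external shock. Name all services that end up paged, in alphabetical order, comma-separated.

Round 1 — lb-2 pages on-call (initial).
  app-a: +70 → 70 ≥ 30
Round 2 — app-a pages on-call.
  cache-1: +60 → 60 ≥ 60
  search-1: +10 → 10 < 70
Round 3 — cache-1 pages on-call.
  cache-2: +95 → 95 ≥ 40
  search-1: +50 → 60 < 70
Round 4 — cache-2 pages on-call.
  search-2: +50 → 50 < 120
No further pages.

app-a, cache-1, cache-2, lb-2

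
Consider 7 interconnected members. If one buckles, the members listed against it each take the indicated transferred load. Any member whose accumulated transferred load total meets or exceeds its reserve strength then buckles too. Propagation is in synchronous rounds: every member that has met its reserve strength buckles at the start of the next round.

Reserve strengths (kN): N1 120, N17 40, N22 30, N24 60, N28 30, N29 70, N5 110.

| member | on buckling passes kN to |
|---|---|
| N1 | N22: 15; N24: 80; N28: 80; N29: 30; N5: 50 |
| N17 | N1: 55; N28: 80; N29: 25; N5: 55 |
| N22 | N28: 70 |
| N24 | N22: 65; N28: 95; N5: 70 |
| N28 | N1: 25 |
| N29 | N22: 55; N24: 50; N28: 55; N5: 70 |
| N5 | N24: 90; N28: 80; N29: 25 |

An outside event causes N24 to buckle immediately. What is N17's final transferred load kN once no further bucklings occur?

0

Round 1 — N24 buckles (initial).
  N22: +65 → 65 ≥ 30
  N28: +95 → 95 ≥ 30
  N5: +70 → 70 < 110
Round 2 — N22, N28 buckle.
  N1: +25 → 25 < 120
No further bucklings.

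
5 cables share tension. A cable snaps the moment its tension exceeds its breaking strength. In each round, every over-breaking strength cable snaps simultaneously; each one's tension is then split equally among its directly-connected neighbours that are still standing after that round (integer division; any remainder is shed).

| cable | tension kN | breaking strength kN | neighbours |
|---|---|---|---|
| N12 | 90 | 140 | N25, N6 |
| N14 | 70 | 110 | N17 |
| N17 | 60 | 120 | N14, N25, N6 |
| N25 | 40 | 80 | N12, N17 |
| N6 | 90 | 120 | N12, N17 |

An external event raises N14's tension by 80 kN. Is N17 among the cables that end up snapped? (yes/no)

Round 1 — N14 at 150 > 110. N14 snaps.
  N14 sheds 150 kN to N17: 150 each.
    N17: 60+150 = 210 > 120
Round 2 — N17 snaps.
  N17 sheds 210 kN to N25, N6: 105 each.
    N25: 40+105 = 145 > 80
    N6: 90+105 = 195 > 120
Round 3 — N25, N6 snap.
  N25 sheds 145 kN to N12: 145 each.
    N12: 90+145 = 235 > 140
  N6 sheds 195 kN to N12: 195 each.
    N12: 235+195 = 430 > 140
Round 4 — N12 snaps.
  N12 sheds 430 kN: no online neighbours, lost.
No further breaks.

yes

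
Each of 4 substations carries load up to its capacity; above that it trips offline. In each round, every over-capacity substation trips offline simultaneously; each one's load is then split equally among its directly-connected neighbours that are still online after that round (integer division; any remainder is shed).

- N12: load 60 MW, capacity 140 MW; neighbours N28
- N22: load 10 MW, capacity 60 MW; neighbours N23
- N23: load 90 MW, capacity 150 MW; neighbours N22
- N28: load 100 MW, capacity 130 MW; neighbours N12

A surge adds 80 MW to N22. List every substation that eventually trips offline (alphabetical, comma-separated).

Round 1 — N22 at 90 > 60. N22 trips offline.
  N22 sheds 90 MW to N23: 90 each.
    N23: 90+90 = 180 > 150
Round 2 — N23 trips offline.
  N23 sheds 180 MW: no online neighbours, lost.
No further trips.

N22, N23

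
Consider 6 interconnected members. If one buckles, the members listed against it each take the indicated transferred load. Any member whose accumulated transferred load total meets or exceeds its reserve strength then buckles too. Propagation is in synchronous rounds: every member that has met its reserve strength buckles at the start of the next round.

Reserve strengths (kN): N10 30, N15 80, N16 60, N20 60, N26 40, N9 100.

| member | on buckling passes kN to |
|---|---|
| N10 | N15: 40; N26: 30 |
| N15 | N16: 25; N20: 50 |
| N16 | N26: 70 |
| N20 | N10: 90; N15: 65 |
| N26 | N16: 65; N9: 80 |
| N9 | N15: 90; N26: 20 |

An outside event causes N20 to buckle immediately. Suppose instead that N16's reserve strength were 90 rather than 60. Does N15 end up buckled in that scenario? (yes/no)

With N16's reserve strength at 90:
Round 1 — N20 buckles (initial).
  N10: +90 → 90 ≥ 30
  N15: +65 → 65 < 80
Round 2 — N10 buckles.
  N15: +40 → 105 ≥ 80
  N26: +30 → 30 < 40
Round 3 — N15 buckles.
  N16: +25 → 25 < 90
No further bucklings.

yes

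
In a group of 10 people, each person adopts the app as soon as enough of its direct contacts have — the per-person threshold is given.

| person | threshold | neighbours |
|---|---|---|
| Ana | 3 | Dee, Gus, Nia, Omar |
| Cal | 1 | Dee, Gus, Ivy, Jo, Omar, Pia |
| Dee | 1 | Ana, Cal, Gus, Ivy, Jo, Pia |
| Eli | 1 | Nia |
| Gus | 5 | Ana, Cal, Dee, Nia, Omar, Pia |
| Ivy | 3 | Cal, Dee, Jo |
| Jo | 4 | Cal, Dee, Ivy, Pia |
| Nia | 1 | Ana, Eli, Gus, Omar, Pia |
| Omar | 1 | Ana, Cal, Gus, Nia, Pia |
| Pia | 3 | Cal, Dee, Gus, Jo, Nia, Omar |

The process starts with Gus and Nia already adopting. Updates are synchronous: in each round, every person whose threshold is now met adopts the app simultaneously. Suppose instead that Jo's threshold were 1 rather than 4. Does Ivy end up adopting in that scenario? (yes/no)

With Jo's threshold at 1:
Round 1 — Gus, Nia adopt the app (initial).
Round 2 — checking thresholds:
  Ana: 2 of 4 neighbours < 3, below threshold.
  Cal: 1 of 6 neighbours ≥ 1, adopts the app.
  Dee: 1 of 6 neighbours ≥ 1, adopts the app.
  Eli: 1 of 1 neighbours ≥ 1, adopts the app.
  Omar: 2 of 5 neighbours ≥ 1, adopts the app.
  Pia: 2 of 6 neighbours < 3, below threshold.
Round 3 — checking thresholds:
  Ana: 4 of 4 neighbours ≥ 3, adopts the app.
  Ivy: 2 of 3 neighbours < 3, below threshold.
  Jo: 2 of 4 neighbours ≥ 1, adopts the app.
  Pia: 5 of 6 neighbours ≥ 3, adopts the app.
Round 4 — checking thresholds:
  Ivy: 3 of 3 neighbours ≥ 3, adopts the app.
Round 5 — no new adoptions; cascade stops.

yes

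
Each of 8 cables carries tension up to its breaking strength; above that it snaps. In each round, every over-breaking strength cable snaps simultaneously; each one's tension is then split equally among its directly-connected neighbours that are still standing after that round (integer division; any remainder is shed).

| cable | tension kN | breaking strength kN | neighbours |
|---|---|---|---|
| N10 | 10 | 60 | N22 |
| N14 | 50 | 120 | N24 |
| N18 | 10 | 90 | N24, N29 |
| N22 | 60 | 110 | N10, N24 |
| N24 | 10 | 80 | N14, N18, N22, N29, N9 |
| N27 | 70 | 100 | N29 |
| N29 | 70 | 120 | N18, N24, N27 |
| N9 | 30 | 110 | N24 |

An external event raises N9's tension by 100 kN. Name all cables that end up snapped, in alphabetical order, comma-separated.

Round 1 — N9 at 130 > 110. N9 snaps.
  N9 sheds 130 kN to N24: 130 each.
    N24: 10+130 = 140 > 80
Round 2 — N24 snaps.
  N24 sheds 140 kN to N14, N18, N22, N29: 35 each.
    N14: 50+35 = 85 ≤ 120
    N18: 10+35 = 45 ≤ 90
    N22: 60+35 = 95 ≤ 110
    N29: 70+35 = 105 ≤ 120
No further breaks.

N24, N9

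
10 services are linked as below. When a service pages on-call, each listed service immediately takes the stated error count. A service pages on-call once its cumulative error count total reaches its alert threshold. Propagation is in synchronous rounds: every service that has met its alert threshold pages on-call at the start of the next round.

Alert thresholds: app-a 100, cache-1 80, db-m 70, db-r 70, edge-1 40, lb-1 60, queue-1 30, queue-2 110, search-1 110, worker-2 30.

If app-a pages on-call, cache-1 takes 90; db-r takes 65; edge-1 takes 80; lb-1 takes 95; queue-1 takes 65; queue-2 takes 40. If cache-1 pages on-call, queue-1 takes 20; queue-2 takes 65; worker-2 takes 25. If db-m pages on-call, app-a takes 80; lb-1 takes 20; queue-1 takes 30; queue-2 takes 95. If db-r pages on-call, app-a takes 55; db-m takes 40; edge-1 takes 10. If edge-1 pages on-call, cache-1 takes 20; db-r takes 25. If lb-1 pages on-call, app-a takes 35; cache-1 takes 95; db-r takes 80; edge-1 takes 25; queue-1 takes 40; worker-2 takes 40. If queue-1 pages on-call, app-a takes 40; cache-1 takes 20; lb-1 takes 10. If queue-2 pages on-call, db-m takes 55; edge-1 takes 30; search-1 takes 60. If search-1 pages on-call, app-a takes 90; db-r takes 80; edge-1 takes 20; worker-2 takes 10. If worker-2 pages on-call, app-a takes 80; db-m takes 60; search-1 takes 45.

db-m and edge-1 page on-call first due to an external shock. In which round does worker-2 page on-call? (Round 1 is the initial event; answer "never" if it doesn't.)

5

Round 1 — db-m, edge-1 page on-call (initial).
  app-a: +80 → 80 < 100
  cache-1: +20 → 20 < 80
  db-r: +25 → 25 < 70
  lb-1: +20 → 20 < 60
  queue-1: +30 → 30 ≥ 30
  queue-2: +95 → 95 < 110
Round 2 — queue-1 pages on-call.
  app-a: +40 → 120 ≥ 100
  cache-1: +20 → 40 < 80
  lb-1: +10 → 30 < 60
Round 3 — app-a pages on-call.
  cache-1: +90 → 130 ≥ 80
  db-r: +65 → 90 ≥ 70
  lb-1: +95 → 125 ≥ 60
  queue-2: +40 → 135 ≥ 110
Round 4 — cache-1, db-r, lb-1, queue-2 page on-call.
  search-1: +60 → 60 < 110
  worker-2: +25+40 → 65 ≥ 30
Round 5 — worker-2 pages on-call.
  search-1: +45 → 105 < 110
No further pages.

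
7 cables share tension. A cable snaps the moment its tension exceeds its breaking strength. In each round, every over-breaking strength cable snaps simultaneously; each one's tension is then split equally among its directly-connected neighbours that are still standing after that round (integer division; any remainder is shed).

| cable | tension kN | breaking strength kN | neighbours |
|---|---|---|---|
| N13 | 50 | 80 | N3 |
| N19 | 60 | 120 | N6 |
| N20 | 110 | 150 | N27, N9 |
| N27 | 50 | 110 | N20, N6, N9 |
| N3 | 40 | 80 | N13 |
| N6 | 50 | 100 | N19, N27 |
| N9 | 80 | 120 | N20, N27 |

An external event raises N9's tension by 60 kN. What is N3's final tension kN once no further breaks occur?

Round 1 — N9 at 140 > 120. N9 snaps.
  N9 sheds 140 kN to N20, N27: 70 each.
    N20: 110+70 = 180 > 150
    N27: 50+70 = 120 > 110
Round 2 — N20, N27 snap.
  N20 sheds 180 kN: no online neighbours, lost.
  N27 sheds 120 kN to N6: 120 each.
    N6: 50+120 = 170 > 100
Round 3 — N6 snaps.
  N6 sheds 170 kN to N19: 170 each.
    N19: 60+170 = 230 > 120
Round 4 — N19 snaps.
  N19 sheds 230 kN: no online neighbours, lost.
No further breaks.

40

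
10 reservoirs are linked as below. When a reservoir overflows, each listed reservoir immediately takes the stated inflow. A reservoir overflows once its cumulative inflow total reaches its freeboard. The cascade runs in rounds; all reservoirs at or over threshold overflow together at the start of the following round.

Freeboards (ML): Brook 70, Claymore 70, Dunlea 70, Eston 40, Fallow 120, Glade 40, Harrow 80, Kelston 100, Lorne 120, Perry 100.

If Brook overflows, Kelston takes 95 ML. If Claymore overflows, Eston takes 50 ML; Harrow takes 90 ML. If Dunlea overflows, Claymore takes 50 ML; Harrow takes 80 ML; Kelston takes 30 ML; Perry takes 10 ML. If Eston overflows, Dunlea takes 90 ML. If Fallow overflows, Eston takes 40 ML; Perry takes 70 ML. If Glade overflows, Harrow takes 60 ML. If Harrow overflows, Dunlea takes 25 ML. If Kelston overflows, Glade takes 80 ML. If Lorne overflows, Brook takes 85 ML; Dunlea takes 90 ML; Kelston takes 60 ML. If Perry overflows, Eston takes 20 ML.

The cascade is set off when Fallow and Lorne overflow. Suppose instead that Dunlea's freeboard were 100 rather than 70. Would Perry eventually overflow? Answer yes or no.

no

With Dunlea's freeboard at 100:
Round 1 — Fallow, Lorne overflow (initial).
  Brook: +85 → 85 ≥ 70
  Dunlea: +90 → 90 < 100
  Eston: +40 → 40 ≥ 40
  Kelston: +60 → 60 < 100
  Perry: +70 → 70 < 100
Round 2 — Brook, Eston overflow.
  Dunlea: +90 → 180 ≥ 100
  Kelston: +95 → 155 ≥ 100
Round 3 — Dunlea, Kelston overflow.
  Claymore: +50 → 50 < 70
  Glade: +80 → 80 ≥ 40
  Harrow: +80 → 80 ≥ 80
  Perry: +10 → 80 < 100
Round 4 — Glade, Harrow overflow.
No further overflows.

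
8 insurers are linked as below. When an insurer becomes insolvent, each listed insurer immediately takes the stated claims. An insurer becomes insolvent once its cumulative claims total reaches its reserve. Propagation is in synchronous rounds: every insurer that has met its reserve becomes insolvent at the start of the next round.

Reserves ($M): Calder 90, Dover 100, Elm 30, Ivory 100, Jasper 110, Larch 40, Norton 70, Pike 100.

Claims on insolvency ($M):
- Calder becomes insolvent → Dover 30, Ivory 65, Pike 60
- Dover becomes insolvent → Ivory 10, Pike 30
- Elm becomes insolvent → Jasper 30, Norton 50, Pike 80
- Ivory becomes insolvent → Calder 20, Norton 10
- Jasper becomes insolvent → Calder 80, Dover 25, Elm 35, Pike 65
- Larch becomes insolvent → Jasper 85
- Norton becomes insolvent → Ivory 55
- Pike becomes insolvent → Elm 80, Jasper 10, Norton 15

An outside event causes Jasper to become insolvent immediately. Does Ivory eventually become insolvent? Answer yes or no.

Round 1 — Jasper becomes insolvent (initial).
  Calder: +80 → 80 < 90
  Dover: +25 → 25 < 100
  Elm: +35 → 35 ≥ 30
  Pike: +65 → 65 < 100
Round 2 — Elm becomes insolvent.
  Norton: +50 → 50 < 70
  Pike: +80 → 145 ≥ 100
Round 3 — Pike becomes insolvent.
  Norton: +15 → 65 < 70
No further insolvencies.

no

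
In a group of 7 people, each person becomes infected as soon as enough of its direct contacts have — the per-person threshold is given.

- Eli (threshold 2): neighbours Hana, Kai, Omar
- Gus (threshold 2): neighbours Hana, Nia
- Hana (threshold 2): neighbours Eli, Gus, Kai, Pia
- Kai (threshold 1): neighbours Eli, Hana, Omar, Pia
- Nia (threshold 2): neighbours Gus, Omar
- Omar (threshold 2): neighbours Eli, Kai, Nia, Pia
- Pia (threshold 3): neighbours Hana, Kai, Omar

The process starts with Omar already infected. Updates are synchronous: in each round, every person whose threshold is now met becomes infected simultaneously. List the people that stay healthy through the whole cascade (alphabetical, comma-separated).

Round 1 — Omar becomes infected (initial).
Round 2 — checking thresholds:
  Eli: 1 of 3 neighbours < 2, below threshold.
  Kai: 1 of 4 neighbours ≥ 1, becomes infected.
  Nia: 1 of 2 neighbours < 2, below threshold.
  Pia: 1 of 3 neighbours < 3, below threshold.
Round 3 — checking thresholds:
  Eli: 2 of 3 neighbours ≥ 2, becomes infected.
  Hana: 1 of 4 neighbours < 2, below threshold.
  Nia: 1 of 2 neighbours < 2, below threshold.
  Pia: 2 of 3 neighbours < 3, below threshold.
Round 4 — checking thresholds:
  Hana: 2 of 4 neighbours ≥ 2, becomes infected.
  Nia: 1 of 2 neighbours < 2, below threshold.
  Pia: 2 of 3 neighbours < 3, below threshold.
Round 5 — checking thresholds:
  Gus: 1 of 2 neighbours < 2, below threshold.
  Nia: 1 of 2 neighbours < 2, below threshold.
  Pia: 3 of 3 neighbours ≥ 3, becomes infected.
Round 6 — no new infections; cascade stops.

Gus, Nia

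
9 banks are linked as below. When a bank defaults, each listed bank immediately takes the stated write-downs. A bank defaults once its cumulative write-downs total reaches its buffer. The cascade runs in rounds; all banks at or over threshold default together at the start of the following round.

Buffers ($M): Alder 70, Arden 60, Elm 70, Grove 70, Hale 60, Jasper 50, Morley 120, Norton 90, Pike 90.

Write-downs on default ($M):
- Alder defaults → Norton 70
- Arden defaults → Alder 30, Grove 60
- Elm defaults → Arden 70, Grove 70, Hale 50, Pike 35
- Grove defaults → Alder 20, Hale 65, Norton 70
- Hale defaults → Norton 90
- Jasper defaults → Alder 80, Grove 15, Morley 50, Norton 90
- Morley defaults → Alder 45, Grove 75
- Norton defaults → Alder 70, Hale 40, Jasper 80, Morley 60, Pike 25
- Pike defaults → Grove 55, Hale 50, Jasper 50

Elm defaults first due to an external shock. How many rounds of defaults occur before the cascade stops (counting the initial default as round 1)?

5

Round 1 — Elm defaults (initial).
  Arden: +70 → 70 ≥ 60
  Grove: +70 → 70 ≥ 70
  Hale: +50 → 50 < 60
  Pike: +35 → 35 < 90
Round 2 — Arden, Grove default.
  Alder: +30+20 → 50 < 70
  Hale: +65 → 115 ≥ 60
  Norton: +70 → 70 < 90
Round 3 — Hale defaults.
  Norton: +90 → 160 ≥ 90
Round 4 — Norton defaults.
  Alder: +70 → 120 ≥ 70
  Jasper: +80 → 80 ≥ 50
  Morley: +60 → 60 < 120
  Pike: +25 → 60 < 90
Round 5 — Alder, Jasper default.
  Morley: +50 → 110 < 120
No further defaults.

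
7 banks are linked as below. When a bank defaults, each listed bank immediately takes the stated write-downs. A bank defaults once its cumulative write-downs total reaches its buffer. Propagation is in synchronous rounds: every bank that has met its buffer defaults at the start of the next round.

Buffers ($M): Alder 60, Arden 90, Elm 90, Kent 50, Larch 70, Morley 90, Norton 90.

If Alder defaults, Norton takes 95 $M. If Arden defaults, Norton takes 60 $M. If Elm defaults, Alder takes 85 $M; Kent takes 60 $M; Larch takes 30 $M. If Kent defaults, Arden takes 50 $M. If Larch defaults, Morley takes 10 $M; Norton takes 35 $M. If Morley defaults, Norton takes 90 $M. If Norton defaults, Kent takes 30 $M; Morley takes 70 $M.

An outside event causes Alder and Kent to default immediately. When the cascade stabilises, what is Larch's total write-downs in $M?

0

Round 1 — Alder, Kent default (initial).
  Arden: +50 → 50 < 90
  Norton: +95 → 95 ≥ 90
Round 2 — Norton defaults.
  Morley: +70 → 70 < 90
No further defaults.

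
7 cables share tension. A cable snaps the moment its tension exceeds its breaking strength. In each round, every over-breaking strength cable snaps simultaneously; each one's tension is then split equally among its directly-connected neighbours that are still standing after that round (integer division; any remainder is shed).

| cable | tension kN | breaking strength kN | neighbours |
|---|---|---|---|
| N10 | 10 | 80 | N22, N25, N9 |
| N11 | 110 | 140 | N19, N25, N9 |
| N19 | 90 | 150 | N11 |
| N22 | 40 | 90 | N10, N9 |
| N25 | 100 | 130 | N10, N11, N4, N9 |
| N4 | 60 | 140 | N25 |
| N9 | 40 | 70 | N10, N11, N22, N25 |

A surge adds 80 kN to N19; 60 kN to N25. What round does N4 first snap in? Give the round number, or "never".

never

Round 1 — N19 at 170 > 150; N25 at 160 > 130. N19, N25 snap.
  N19 sheds 170 kN to N11: 170 each.
    N11: 110+170 = 280 > 140
  N25 sheds 160 kN to N10, N11, N4, N9: 40 each.
    N10: 10+40 = 50 ≤ 80
    N11: 280+40 = 320 > 140
    N4: 60+40 = 100 ≤ 140
    N9: 40+40 = 80 > 70
Round 2 — N11, N9 snap.
  N11 sheds 320 kN: no online neighbours, lost.
  N9 sheds 80 kN to N10, N22: 40 each.
    N10: 50+40 = 90 > 80
    N22: 40+40 = 80 ≤ 90
Round 3 — N10 snaps.
  N10 sheds 90 kN to N22: 90 each.
    N22: 80+90 = 170 > 90
Round 4 — N22 snaps.
  N22 sheds 170 kN: no online neighbours, lost.
No further breaks.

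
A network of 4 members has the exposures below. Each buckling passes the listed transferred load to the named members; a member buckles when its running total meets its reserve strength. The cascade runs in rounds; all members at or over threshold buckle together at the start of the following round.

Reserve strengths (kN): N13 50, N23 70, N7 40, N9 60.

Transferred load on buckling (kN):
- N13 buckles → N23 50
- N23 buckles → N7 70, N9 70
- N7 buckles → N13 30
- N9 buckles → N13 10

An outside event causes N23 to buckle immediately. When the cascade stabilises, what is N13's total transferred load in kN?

40

Round 1 — N23 buckles (initial).
  N7: +70 → 70 ≥ 40
  N9: +70 → 70 ≥ 60
Round 2 — N7, N9 buckle.
  N13: +30+10 → 40 < 50
No further bucklings.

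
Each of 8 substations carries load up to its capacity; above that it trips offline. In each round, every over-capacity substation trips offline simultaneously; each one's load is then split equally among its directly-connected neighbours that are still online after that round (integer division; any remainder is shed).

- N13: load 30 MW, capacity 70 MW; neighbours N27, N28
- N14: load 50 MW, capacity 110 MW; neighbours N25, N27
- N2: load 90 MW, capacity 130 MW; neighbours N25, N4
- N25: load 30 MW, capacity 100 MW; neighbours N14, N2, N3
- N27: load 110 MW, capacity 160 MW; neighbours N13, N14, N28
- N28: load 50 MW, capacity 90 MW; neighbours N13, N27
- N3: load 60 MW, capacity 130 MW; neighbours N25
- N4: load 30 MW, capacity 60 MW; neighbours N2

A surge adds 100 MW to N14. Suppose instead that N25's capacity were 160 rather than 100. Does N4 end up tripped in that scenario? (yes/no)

no

With N25's capacity at 160:
Round 1 — N14 at 150 > 110. N14 trips offline.
  N14 sheds 150 MW to N25, N27: 75 each.
    N25: 30+75 = 105 ≤ 160
    N27: 110+75 = 185 > 160
Round 2 — N27 trips offline.
  N27 sheds 185 MW to N13, N28: 92 each (1 lost).
    N13: 30+92 = 122 > 70
    N28: 50+92 = 142 > 90
Round 3 — N13, N28 trip offline.
  N13 sheds 122 MW: no online neighbours, lost.
  N28 sheds 142 MW: no online neighbours, lost.
No further trips.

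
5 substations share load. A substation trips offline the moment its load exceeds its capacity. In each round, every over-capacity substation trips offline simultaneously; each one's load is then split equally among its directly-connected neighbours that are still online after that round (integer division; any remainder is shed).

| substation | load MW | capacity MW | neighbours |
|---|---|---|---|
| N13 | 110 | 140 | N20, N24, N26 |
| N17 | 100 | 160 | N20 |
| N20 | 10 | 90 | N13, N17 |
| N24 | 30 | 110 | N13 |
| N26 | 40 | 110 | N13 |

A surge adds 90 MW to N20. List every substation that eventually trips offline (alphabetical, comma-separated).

N13, N20, N26

Round 1 — N20 at 100 > 90. N20 trips offline.
  N20 sheds 100 MW to N13, N17: 50 each.
    N13: 110+50 = 160 > 140
    N17: 100+50 = 150 ≤ 160
Round 2 — N13 trips offline.
  N13 sheds 160 MW to N24, N26: 80 each.
    N24: 30+80 = 110 ≤ 110
    N26: 40+80 = 120 > 110
Round 3 — N26 trips offline.
  N26 sheds 120 MW: no online neighbours, lost.
No further trips.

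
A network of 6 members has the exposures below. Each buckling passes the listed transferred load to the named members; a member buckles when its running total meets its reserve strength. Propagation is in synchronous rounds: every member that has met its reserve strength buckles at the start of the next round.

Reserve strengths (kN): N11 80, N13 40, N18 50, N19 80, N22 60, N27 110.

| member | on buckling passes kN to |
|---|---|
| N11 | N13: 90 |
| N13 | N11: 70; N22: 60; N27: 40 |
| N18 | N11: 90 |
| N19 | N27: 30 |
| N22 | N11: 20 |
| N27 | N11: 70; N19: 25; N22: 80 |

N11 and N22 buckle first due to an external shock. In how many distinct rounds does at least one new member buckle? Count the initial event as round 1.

2

Round 1 — N11, N22 buckle (initial).
  N13: +90 → 90 ≥ 40
Round 2 — N13 buckles.
  N27: +40 → 40 < 110
No further bucklings.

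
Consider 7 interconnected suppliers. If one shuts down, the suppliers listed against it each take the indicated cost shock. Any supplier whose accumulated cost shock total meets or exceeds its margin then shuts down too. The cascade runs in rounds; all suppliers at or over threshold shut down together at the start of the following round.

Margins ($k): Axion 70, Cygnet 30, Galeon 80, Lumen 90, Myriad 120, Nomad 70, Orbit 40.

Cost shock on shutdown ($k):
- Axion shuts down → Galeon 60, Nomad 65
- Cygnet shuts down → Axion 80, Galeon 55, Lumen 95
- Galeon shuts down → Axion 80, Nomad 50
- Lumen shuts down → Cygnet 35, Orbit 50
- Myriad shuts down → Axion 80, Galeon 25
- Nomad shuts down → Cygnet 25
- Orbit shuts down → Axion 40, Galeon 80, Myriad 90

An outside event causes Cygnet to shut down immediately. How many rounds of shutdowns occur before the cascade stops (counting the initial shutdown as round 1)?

Round 1 — Cygnet shuts down (initial).
  Axion: +80 → 80 ≥ 70
  Galeon: +55 → 55 < 80
  Lumen: +95 → 95 ≥ 90
Round 2 — Axion, Lumen shut down.
  Galeon: +60 → 115 ≥ 80
  Nomad: +65 → 65 < 70
  Orbit: +50 → 50 ≥ 40
Round 3 — Galeon, Orbit shut down.
  Myriad: +90 → 90 < 120
  Nomad: +50 → 115 ≥ 70
Round 4 — Nomad shuts down.
No further shutdowns.

4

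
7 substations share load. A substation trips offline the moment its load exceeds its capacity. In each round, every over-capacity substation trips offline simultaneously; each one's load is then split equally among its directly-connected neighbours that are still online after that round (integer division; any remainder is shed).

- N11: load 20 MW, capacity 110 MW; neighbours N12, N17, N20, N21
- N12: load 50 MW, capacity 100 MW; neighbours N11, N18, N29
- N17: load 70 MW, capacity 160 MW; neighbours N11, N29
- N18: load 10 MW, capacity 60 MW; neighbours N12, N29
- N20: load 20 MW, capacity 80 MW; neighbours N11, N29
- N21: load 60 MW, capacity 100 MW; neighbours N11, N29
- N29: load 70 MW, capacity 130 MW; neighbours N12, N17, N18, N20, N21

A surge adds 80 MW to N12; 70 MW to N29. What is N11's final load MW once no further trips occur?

Round 1 — N12 at 130 > 100; N29 at 140 > 130. N12, N29 trip offline.
  N12 sheds 130 MW to N11, N18: 65 each.
    N11: 20+65 = 85 ≤ 110
    N18: 10+65 = 75 > 60
  N29 sheds 140 MW to N17, N18, N20, N21: 35 each.
    N17: 70+35 = 105 ≤ 160
    N18: 75+35 = 110 > 60
    N20: 20+35 = 55 ≤ 80
    N21: 60+35 = 95 ≤ 100
Round 2 — N18 trips offline.
  N18 sheds 110 MW: no online neighbours, lost.
No further trips.

85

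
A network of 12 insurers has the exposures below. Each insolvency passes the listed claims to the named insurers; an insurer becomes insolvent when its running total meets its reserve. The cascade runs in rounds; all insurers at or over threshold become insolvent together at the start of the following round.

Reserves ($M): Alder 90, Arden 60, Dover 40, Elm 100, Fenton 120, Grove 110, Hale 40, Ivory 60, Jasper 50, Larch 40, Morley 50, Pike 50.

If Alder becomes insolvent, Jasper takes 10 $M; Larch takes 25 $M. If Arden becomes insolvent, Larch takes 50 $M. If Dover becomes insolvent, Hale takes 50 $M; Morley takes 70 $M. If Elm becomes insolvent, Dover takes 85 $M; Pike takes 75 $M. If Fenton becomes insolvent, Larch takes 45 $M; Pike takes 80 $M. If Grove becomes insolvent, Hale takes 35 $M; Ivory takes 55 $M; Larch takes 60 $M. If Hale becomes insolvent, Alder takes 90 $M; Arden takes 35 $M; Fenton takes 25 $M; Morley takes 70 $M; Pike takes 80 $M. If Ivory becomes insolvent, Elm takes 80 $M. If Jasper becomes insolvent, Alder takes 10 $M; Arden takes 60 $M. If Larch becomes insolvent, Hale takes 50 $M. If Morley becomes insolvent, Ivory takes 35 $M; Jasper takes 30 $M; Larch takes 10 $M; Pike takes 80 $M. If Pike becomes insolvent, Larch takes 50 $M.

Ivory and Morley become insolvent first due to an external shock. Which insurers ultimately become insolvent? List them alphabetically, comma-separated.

Round 1 — Ivory, Morley become insolvent (initial).
  Elm: +80 → 80 < 100
  Jasper: +30 → 30 < 50
  Larch: +10 → 10 < 40
  Pike: +80 → 80 ≥ 50
Round 2 — Pike becomes insolvent.
  Larch: +50 → 60 ≥ 40
Round 3 — Larch becomes insolvent.
  Hale: +50 → 50 ≥ 40
Round 4 — Hale becomes insolvent.
  Alder: +90 → 90 ≥ 90
  Arden: +35 → 35 < 60
  Fenton: +25 → 25 < 120
Round 5 — Alder becomes insolvent.
  Jasper: +10 → 40 < 50
No further insolvencies.

Alder, Hale, Ivory, Larch, Morley, Pike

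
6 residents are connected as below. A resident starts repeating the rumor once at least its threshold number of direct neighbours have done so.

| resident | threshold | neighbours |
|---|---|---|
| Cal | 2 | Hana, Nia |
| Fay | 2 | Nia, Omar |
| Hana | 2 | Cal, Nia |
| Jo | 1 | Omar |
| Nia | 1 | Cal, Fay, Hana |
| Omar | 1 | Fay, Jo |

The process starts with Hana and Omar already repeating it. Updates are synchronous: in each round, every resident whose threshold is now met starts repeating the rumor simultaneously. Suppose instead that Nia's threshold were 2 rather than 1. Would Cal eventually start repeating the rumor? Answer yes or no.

With Nia's threshold at 2:
Round 1 — Hana, Omar start repeating the rumor (initial).
Round 2 — checking thresholds:
  Cal: 1 of 2 neighbours < 2, holds.
  Fay: 1 of 2 neighbours < 2, holds.
  Jo: 1 of 1 neighbours ≥ 1, starts repeating the rumor.
  Nia: 1 of 3 neighbours < 2, holds.
Round 3 — no new spreads; cascade stops.

no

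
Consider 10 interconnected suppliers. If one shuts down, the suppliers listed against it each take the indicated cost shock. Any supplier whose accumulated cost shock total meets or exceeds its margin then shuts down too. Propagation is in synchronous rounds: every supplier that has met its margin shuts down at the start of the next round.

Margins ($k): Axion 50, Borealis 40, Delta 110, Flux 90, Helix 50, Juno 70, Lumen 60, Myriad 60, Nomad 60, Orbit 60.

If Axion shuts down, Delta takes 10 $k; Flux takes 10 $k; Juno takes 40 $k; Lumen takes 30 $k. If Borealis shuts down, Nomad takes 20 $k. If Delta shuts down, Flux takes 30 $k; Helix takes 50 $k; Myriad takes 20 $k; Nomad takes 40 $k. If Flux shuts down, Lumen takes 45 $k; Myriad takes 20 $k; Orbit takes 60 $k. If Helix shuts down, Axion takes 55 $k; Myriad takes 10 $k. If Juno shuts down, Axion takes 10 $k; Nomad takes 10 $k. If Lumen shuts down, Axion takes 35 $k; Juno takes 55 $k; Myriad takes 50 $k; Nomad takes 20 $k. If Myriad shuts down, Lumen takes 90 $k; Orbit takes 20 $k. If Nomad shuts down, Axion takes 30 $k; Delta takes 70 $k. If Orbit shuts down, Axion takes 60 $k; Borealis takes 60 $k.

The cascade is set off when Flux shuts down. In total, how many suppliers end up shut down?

Round 1 — Flux shuts down (initial).
  Lumen: +45 → 45 < 60
  Myriad: +20 → 20 < 60
  Orbit: +60 → 60 ≥ 60
Round 2 — Orbit shuts down.
  Axion: +60 → 60 ≥ 50
  Borealis: +60 → 60 ≥ 40
Round 3 — Axion, Borealis shut down.
  Delta: +10 → 10 < 110
  Juno: +40 → 40 < 70
  Lumen: +30 → 75 ≥ 60
  Nomad: +20 → 20 < 60
Round 4 — Lumen shuts down.
  Juno: +55 → 95 ≥ 70
  Myriad: +50 → 70 ≥ 60
  Nomad: +20 → 40 < 60
Round 5 — Juno, Myriad shut down.
  Nomad: +10 → 50 < 60
No further shutdowns.

7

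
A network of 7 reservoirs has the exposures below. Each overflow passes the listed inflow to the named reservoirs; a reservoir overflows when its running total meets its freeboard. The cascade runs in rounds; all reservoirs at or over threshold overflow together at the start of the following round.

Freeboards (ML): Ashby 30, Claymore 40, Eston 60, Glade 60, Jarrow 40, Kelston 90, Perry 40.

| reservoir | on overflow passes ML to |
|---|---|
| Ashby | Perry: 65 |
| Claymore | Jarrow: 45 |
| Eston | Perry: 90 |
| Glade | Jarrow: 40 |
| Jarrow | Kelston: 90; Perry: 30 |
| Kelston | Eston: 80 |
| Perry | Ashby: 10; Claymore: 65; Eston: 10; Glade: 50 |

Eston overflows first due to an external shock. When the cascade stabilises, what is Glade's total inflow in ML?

50

Round 1 — Eston overflows (initial).
  Perry: +90 → 90 ≥ 40
Round 2 — Perry overflows.
  Ashby: +10 → 10 < 30
  Claymore: +65 → 65 ≥ 40
  Glade: +50 → 50 < 60
Round 3 — Claymore overflows.
  Jarrow: +45 → 45 ≥ 40
Round 4 — Jarrow overflows.
  Kelston: +90 → 90 ≥ 90
Round 5 — Kelston overflows.
No further overflows.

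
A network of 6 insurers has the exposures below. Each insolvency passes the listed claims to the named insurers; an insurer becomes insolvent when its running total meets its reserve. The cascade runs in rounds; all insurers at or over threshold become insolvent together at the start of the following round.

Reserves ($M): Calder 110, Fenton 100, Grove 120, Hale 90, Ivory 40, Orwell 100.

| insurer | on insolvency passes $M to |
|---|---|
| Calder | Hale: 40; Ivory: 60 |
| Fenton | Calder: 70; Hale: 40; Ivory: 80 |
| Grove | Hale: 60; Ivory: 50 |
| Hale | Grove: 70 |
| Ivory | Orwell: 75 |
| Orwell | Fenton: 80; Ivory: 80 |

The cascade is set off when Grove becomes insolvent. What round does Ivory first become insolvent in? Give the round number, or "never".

Round 1 — Grove becomes insolvent (initial).
  Hale: +60 → 60 < 90
  Ivory: +50 → 50 ≥ 40
Round 2 — Ivory becomes insolvent.
  Orwell: +75 → 75 < 100
No further insolvencies.

2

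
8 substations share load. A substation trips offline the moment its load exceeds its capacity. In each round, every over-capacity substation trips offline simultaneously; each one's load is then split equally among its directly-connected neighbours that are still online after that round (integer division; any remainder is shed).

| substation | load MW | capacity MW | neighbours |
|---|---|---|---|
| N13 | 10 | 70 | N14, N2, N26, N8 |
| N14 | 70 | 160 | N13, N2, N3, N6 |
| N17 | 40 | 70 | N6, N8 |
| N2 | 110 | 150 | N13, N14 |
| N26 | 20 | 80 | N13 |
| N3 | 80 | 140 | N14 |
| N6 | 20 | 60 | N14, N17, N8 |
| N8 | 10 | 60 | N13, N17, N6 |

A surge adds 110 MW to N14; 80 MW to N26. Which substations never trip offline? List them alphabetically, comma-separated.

N3

Round 1 — N14 at 180 > 160; N26 at 100 > 80. N14, N26 trip offline.
  N14 sheds 180 MW to N13, N2, N3, N6: 45 each.
    N13: 10+45 = 55 ≤ 70
    N2: 110+45 = 155 > 150
    N3: 80+45 = 125 ≤ 140
    N6: 20+45 = 65 > 60
  N26 sheds 100 MW to N13: 100 each.
    N13: 55+100 = 155 > 70
Round 2 — N13, N2, N6 trip offline.
  N13 sheds 155 MW to N8: 155 each.
    N8: 10+155 = 165 > 60
  N2 sheds 155 MW: no online neighbours, lost.
  N6 sheds 65 MW to N17, N8: 32 each (1 lost).
    N17: 40+32 = 72 > 70
    N8: 165+32 = 197 > 60
Round 3 — N17, N8 trip offline.
  N17 sheds 72 MW: no online neighbours, lost.
  N8 sheds 197 MW: no online neighbours, lost.
No further trips.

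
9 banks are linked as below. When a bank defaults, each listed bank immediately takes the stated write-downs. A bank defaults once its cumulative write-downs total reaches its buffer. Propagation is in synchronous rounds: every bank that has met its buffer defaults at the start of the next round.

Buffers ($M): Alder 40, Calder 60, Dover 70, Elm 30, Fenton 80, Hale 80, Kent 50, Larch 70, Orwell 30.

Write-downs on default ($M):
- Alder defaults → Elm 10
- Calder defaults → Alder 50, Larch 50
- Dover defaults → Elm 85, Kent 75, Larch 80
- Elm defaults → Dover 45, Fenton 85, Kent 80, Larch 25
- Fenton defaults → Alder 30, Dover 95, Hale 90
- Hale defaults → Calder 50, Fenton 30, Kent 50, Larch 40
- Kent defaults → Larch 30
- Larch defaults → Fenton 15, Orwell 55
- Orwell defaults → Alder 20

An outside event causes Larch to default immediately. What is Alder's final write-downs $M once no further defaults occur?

20

Round 1 — Larch defaults (initial).
  Fenton: +15 → 15 < 80
  Orwell: +55 → 55 ≥ 30
Round 2 — Orwell defaults.
  Alder: +20 → 20 < 40
No further defaults.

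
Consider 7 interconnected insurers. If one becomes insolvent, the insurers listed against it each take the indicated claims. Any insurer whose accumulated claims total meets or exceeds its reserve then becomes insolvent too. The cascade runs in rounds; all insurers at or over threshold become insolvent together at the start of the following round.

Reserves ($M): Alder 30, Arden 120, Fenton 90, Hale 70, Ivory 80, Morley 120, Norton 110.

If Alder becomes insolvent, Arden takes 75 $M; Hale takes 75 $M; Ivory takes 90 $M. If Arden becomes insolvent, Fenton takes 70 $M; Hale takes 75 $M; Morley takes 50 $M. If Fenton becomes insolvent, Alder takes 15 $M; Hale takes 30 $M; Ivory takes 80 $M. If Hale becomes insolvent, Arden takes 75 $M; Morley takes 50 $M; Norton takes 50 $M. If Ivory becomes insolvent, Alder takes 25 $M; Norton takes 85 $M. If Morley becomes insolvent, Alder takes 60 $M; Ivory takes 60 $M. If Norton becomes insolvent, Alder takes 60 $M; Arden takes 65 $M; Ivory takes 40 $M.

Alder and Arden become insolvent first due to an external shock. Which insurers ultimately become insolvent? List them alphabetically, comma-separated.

Alder, Arden, Hale, Ivory, Norton

Round 1 — Alder, Arden become insolvent (initial).
  Fenton: +70 → 70 < 90
  Hale: +75+75 → 150 ≥ 70
  Ivory: +90 → 90 ≥ 80
  Morley: +50 → 50 < 120
Round 2 — Hale, Ivory become insolvent.
  Morley: +50 → 100 < 120
  Norton: +50+85 → 135 ≥ 110
Round 3 — Norton becomes insolvent.
No further insolvencies.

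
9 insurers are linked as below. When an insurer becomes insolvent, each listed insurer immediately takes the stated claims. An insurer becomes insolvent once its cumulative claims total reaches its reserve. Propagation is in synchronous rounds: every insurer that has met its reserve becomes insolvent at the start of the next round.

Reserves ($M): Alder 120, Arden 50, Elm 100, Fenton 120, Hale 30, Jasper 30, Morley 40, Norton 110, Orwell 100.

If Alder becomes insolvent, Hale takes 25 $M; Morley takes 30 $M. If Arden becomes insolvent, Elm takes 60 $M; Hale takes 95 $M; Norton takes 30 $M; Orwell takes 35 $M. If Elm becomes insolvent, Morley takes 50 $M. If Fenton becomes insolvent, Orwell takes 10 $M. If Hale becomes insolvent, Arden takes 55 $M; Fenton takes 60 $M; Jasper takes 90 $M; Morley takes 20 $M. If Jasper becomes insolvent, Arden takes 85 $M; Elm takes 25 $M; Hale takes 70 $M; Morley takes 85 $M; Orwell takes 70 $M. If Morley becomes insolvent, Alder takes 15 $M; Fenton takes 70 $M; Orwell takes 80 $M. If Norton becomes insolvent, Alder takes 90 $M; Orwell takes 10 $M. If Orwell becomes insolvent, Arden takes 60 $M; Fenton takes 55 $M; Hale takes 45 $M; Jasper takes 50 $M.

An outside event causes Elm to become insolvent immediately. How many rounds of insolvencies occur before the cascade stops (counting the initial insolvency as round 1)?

Round 1 — Elm becomes insolvent (initial).
  Morley: +50 → 50 ≥ 40
Round 2 — Morley becomes insolvent.
  Alder: +15 → 15 < 120
  Fenton: +70 → 70 < 120
  Orwell: +80 → 80 < 100
No further insolvencies.

2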